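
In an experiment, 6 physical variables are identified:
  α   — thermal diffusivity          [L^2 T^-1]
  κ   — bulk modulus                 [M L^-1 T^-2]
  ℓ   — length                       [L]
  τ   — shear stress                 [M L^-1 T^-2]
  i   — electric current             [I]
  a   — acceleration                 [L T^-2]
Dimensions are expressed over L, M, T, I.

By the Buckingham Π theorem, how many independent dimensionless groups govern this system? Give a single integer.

2

Dimensional matrix (L×M×T×I by α×κ×ℓ×τ×i×a):
  L: [ 2 -1  1 -1  0  1]
  M: [ 0  1  0  1  0  0]
  T: [-1 -2  0 -2  0 -2]
  I: [ 0  0  0  0  1  0]
Echelon form has 4 nonzero rows (pivots: α,κ,ℓ,i)
n=6, r=4 ⇒ 2 dimensionless groups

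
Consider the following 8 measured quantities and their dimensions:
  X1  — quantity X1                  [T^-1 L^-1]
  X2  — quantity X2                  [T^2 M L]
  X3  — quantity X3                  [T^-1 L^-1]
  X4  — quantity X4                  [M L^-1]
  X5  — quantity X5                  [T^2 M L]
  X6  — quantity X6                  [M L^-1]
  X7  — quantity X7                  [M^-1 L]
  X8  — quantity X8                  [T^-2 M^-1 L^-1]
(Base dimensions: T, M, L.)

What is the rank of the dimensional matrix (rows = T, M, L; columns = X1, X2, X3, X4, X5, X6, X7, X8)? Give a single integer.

Exponent matrix [T,M,L] × [X1,X2,X3,X4,X5,X6,X7,X8]:
  T: [-1  2 -1  0  2  0  0 -2]
  M: [ 0  1  0  1  1  1 -1 -1]
  L: [-1  1 -1 -1  1 -1  1 -1]
Row reduction gives pivot columns X1,X2; rank = 2

2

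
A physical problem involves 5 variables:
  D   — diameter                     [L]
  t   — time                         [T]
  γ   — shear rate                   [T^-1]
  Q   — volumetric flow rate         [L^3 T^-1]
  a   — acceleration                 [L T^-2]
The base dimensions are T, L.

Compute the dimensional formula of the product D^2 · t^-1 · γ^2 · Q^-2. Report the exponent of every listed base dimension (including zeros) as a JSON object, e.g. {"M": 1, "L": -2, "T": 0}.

Write exponents as rows T,L / cols D,t,γ,Q,a:
  T: [ 0  1 -1 -1 -2]
  L: [ 1  0  0  3  1]
  [T]: (2)·0+(-1)·1+(2)·-1+(-2)·-1 = -1
  [L]: (2)·1+(-1)·0+(2)·0+(-2)·3 = -4
⇒ T^-1 L^-4

{"T": -1, "L": -4}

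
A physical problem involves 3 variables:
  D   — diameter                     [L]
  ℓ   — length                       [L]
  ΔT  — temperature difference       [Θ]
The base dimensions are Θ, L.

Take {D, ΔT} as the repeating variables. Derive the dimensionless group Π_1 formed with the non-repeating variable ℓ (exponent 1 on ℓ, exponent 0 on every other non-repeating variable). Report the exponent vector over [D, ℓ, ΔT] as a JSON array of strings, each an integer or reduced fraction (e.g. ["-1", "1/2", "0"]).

["-1", "1", "0"]

Write exponents as rows Θ,L / cols D,ℓ,ΔT:
  Θ: [ 0  0  1]
  L: [ 1  1  0]
Echelon form has 2 nonzero rows (pivots: D,ΔT)
Repeat: D,ΔT; free: ℓ
RREF:
  r0: [   1    1    0]
  r1: [   0    0    1]
Fix exponent of ℓ at 1; solve each RREF row for its pivot's exponent:
  r0: exp(D) + (1)·1 = 0 ⇒ exp(D) = -1
  r1: exp(ΔT) + (0)·1 = 0 ⇒ exp(ΔT) = 0
Π_1 = D^-1 · ℓ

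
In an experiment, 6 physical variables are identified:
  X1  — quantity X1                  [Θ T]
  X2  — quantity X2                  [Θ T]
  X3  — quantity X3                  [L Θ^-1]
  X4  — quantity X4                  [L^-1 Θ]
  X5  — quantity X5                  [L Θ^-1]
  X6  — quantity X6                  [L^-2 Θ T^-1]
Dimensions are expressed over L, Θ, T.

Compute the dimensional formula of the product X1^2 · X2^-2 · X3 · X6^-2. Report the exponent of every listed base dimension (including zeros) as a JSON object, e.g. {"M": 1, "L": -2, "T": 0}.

{"L": 5, "Θ": -3, "T": 2}

Exponent matrix [L,Θ,T] × [X1,X2,X3,X4,X5,X6]:
  L: [ 0  0  1 -1  1 -2]
  Θ: [ 1  1 -1  1 -1  1]
  T: [ 1  1  0  0  0 -1]
  [L]: (2)·0+(-2)·0+(1)·1+(-2)·-2 = 5
  [Θ]: (2)·1+(-2)·1+(1)·-1+(-2)·1 = -3
  [T]: (2)·1+(-2)·1+(1)·0+(-2)·-1 = 2
⇒ L^5 Θ^-3 T^2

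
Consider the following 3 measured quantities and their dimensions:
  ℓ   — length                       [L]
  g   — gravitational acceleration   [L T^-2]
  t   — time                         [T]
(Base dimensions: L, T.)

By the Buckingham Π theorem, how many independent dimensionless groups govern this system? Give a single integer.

1

Exponent matrix [L,T] × [ℓ,g,t]:
  L: [ 1  1  0]
  T: [ 0 -2  1]
RREF → pivots at {ℓ,g} ⇒ r = 2
n=3, r=2 ⇒ 1 dimensionless group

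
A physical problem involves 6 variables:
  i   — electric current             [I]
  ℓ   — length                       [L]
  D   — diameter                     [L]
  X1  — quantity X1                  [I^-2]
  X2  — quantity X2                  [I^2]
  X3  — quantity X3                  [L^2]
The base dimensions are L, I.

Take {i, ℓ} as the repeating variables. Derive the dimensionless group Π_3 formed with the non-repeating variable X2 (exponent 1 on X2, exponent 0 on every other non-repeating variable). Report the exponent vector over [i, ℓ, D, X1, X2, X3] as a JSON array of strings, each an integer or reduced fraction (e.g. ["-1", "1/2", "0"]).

Exponent matrix [L,I] × [i,ℓ,D,X1,X2,X3]:
  L: [ 0  1  1  0  0  2]
  I: [ 1  0  0 -2  2  0]
Echelon form has 2 nonzero rows (pivots: i,ℓ)
Pivot set = {i,ℓ}, free = {D,X1,X2,X3}
RREF:
  r0: [   1    0    0   -2    2    0]
  r1: [   0    1    1    0    0    2]
Fix exponent of X2 at 1, D at 0, X1 at 0, X3 at 0; solve each RREF row for its pivot's exponent:
  r0: exp(i) + (2)·1 = 0 ⇒ exp(i) = -2
  r1: exp(ℓ) + (0)·1 = 0 ⇒ exp(ℓ) = 0
Π_3 = i^-2 · X2

["-2", "0", "0", "0", "1", "0"]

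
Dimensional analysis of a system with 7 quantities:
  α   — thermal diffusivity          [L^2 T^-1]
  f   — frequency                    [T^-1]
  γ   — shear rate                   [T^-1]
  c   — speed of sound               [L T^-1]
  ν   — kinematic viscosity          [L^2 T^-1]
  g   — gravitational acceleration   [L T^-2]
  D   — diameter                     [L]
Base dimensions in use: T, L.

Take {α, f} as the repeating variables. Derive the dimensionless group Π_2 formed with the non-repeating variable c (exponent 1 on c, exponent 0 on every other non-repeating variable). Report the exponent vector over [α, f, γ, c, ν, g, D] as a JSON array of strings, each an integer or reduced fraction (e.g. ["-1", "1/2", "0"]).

Dimensional matrix (T×L by α×f×γ×c×ν×g×D):
  T: [-1 -1 -1 -1 -1 -2  0]
  L: [ 2  0  0  1  2  1  1]
RREF → pivots at {α,f} ⇒ r = 2
Repeat: α,f; free: γ,c,ν,g,D
RREF:
  r0: [   1    0    0  1/2    1  1/2  1/2]
  r1: [   0    1    1  1/2    0  3/2 -1/2]
Fix exponent of c at 1, γ at 0, ν at 0, g at 0, D at 0; solve each RREF row for its pivot's exponent:
  r0: exp(α) + (1/2)·1 = 0 ⇒ exp(α) = -1/2
  r1: exp(f) + (1/2)·1 = 0 ⇒ exp(f) = -1/2
Π_2 = α^(-1/2) · f^(-1/2) · c

["-1/2", "-1/2", "0", "1", "0", "0", "0"]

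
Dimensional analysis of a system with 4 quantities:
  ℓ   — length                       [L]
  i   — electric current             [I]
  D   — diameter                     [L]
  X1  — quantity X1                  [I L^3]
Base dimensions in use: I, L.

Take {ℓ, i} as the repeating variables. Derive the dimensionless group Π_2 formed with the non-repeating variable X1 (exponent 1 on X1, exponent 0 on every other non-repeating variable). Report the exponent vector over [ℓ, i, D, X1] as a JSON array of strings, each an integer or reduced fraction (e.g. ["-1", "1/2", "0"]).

Exponent matrix [I,L] × [ℓ,i,D,X1]:
  I: [ 0  1  0  1]
  L: [ 1  0  1  3]
Echelon form has 2 nonzero rows (pivots: ℓ,i)
Pivot set = {ℓ,i}, free = {D,X1}
RREF:
  r0: [   1    0    1    3]
  r1: [   0    1    0    1]
Fix exponent of X1 at 1, D at 0; solve each RREF row for its pivot's exponent:
  r0: exp(ℓ) + (3)·1 = 0 ⇒ exp(ℓ) = -3
  r1: exp(i) + (1)·1 = 0 ⇒ exp(i) = -1
Π_2 = ℓ^-3 · i^-1 · X1

["-3", "-1", "0", "1"]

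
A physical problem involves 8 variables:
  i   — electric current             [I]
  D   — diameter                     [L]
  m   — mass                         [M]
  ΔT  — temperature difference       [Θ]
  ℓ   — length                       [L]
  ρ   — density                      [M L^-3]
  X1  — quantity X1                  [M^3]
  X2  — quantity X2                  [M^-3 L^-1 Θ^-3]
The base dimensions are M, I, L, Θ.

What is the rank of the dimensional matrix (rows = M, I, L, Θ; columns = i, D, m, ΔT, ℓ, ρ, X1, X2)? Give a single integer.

Dimensional matrix (M×I×L×Θ by i×D×m×ΔT×ℓ×ρ×X1×X2):
  M: [ 0  0  1  0  0  1  3 -3]
  I: [ 1  0  0  0  0  0  0  0]
  L: [ 0  1  0  0  1 -3  0 -1]
  Θ: [ 0  0  0  1  0  0  0 -3]
Row reduction gives pivot columns i,D,m,ΔT; rank = 4

4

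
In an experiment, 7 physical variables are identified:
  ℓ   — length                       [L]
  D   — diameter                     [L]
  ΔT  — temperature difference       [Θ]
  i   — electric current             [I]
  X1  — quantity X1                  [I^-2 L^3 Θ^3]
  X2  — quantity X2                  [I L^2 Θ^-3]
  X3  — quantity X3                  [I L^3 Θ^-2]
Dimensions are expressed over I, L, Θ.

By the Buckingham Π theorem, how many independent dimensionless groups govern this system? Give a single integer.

Dimensional matrix (I×L×Θ by ℓ×D×ΔT×i×X1×X2×X3):
  I: [ 0  0  0  1 -2  1  1]
  L: [ 1  1  0  0  3  2  3]
  Θ: [ 0  0  1  0  3 -3 -2]
Echelon form has 3 nonzero rows (pivots: ℓ,ΔT,i)
7 vars − rank 3 = 4 Π groups

4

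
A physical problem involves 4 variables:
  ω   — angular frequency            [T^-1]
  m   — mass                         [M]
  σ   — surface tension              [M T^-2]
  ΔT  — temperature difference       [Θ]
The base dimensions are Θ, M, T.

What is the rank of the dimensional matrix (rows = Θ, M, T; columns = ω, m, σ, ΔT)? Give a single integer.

Dimensional matrix (Θ×M×T by ω×m×σ×ΔT):
  Θ: [ 0  0  0  1]
  M: [ 0  1  1  0]
  T: [-1  0 -2  0]
Row reduction gives pivot columns ω,m,ΔT; rank = 3

3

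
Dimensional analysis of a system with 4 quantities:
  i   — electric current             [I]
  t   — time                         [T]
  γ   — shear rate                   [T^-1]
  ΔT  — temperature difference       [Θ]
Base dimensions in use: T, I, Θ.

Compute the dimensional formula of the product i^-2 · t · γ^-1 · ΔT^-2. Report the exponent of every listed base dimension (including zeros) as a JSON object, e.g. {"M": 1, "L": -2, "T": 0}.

Dimensional matrix (T×I×Θ by i×t×γ×ΔT):
  T: [ 0  1 -1  0]
  I: [ 1  0  0  0]
  Θ: [ 0  0  0  1]
  [T]: (-2)·0+(1)·1+(-1)·-1+(-2)·0 = 2
  [I]: (-2)·1+(1)·0+(-1)·0+(-2)·0 = -2
  [Θ]: (-2)·0+(1)·0+(-1)·0+(-2)·1 = -2
⇒ T^2 I^-2 Θ^-2

{"T": 2, "I": -2, "Θ": -2}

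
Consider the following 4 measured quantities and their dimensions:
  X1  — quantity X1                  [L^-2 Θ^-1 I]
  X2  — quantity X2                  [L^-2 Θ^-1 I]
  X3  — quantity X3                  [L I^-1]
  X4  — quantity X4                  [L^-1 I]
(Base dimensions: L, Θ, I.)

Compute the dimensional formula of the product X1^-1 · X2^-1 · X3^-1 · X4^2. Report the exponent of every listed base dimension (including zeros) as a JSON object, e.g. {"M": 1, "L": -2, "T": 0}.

Exponent matrix [L,Θ,I] × [X1,X2,X3,X4]:
  L: [-2 -2  1 -1]
  Θ: [-1 -1  0  0]
  I: [ 1  1 -1  1]
  [L]: (-1)·-2+(-1)·-2+(-1)·1+(2)·-1 = 1
  [Θ]: (-1)·-1+(-1)·-1+(-1)·0+(2)·0 = 2
  [I]: (-1)·1+(-1)·1+(-1)·-1+(2)·1 = 1
⇒ L Θ^2 I

{"L": 1, "Θ": 2, "I": 1}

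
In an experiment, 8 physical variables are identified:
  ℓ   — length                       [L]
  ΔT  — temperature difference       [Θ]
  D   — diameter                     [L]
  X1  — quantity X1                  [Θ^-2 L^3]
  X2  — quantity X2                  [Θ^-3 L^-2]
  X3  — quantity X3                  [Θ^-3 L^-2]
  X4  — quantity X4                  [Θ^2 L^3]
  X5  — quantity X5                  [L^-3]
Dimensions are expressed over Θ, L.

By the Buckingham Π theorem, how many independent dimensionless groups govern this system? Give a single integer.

Write exponents as rows Θ,L / cols ℓ,ΔT,D,X1,X2,X3,X4,X5:
  Θ: [ 0  1  0 -2 -3 -3  2  0]
  L: [ 1  0  1  3 -2 -2  3 -3]
Row reduction gives pivot columns ℓ,ΔT; rank = 2
8 vars − rank 2 = 6 Π groups

6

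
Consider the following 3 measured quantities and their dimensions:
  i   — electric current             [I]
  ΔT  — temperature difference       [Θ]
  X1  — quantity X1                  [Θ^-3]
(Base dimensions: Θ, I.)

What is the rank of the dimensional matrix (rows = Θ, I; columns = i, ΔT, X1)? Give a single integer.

Exponent matrix [Θ,I] × [i,ΔT,X1]:
  Θ: [ 0  1 -3]
  I: [ 1  0  0]
Row reduction gives pivot columns i,ΔT; rank = 2

2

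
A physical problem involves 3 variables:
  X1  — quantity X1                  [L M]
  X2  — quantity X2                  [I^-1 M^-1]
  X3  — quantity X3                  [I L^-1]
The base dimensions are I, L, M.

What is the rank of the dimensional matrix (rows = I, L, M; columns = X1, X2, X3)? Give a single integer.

2

Exponent matrix [I,L,M] × [X1,X2,X3]:
  I: [ 0 -1  1]
  L: [ 1  0 -1]
  M: [ 1 -1  0]
Echelon form has 2 nonzero rows (pivots: X1,X2)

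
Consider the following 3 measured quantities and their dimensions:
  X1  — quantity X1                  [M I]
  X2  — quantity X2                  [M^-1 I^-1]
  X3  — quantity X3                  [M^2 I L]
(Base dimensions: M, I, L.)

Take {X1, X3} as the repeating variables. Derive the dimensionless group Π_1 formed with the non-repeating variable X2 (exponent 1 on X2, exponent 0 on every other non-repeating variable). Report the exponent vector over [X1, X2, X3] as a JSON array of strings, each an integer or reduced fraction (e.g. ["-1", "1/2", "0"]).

["1", "1", "0"]

Write exponents as rows M,I,L / cols X1,X2,X3:
  M: [ 1 -1  2]
  I: [ 1 -1  1]
  L: [ 0  0  1]
Echelon form has 2 nonzero rows (pivots: X1,X3)
Pivot set = {X1,X3}, free = {X2}
RREF:
  r0: [   1   -1    0]
  r1: [   0    0    1]
  r2: [   0    0    0]
Fix exponent of X2 at 1; solve each RREF row for its pivot's exponent:
  r0: exp(X1) + (-1)·1 = 0 ⇒ exp(X1) = 1
  r1: exp(X3) + (0)·1 = 0 ⇒ exp(X3) = 0
Π_1 = X1 · X2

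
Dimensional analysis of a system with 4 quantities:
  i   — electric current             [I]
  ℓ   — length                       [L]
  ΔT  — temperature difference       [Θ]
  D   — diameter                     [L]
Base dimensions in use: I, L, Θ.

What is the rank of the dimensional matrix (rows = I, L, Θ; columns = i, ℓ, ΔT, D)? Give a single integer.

Exponent matrix [I,L,Θ] × [i,ℓ,ΔT,D]:
  I: [ 1  0  0  0]
  L: [ 0  1  0  1]
  Θ: [ 0  0  1  0]
Row reduction gives pivot columns i,ℓ,ΔT; rank = 3

3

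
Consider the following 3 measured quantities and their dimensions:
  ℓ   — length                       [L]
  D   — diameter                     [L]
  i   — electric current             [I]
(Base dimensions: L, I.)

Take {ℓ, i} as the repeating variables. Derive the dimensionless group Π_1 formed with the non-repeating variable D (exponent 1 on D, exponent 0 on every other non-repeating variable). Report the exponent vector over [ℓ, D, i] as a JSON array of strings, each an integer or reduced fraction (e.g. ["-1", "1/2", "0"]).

Write exponents as rows L,I / cols ℓ,D,i:
  L: [ 1  1  0]
  I: [ 0  0  1]
Row reduction gives pivot columns ℓ,i; rank = 2
Repeat: ℓ,i; free: D
RREF:
  r0: [   1    1    0]
  r1: [   0    0    1]
Fix exponent of D at 1; solve each RREF row for its pivot's exponent:
  r0: exp(ℓ) + (1)·1 = 0 ⇒ exp(ℓ) = -1
  r1: exp(i) + (0)·1 = 0 ⇒ exp(i) = 0
Π_1 = ℓ^-1 · D

["-1", "1", "0"]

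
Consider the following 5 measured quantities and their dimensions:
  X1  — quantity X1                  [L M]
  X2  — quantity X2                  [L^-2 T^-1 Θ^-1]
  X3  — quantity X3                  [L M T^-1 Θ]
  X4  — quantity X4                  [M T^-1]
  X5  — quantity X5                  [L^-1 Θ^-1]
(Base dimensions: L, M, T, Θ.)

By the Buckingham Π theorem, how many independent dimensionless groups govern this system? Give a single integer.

2

Write exponents as rows L,M,T,Θ / cols X1,X2,X3,X4,X5:
  L: [ 1 -2  1  0 -1]
  M: [ 1  0  1  1  0]
  T: [ 0 -1 -1 -1  0]
  Θ: [ 0 -1  1  0 -1]
Row reduction gives pivot columns X1,X2,X3; rank = 3
Π count = n − r = 5 − 3 = 2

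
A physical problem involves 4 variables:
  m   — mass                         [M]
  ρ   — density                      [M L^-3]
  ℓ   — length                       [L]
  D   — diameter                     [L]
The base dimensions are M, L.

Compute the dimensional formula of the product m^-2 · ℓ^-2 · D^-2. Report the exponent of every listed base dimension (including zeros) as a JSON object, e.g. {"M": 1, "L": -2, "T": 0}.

Exponent matrix [M,L] × [m,ρ,ℓ,D]:
  M: [ 1  1  0  0]
  L: [ 0 -3  1  1]
  [M]: (-2)·1+(-2)·0+(-2)·0 = -2
  [L]: (-2)·0+(-2)·1+(-2)·1 = -4
⇒ M^-2 L^-4

{"M": -2, "L": -4}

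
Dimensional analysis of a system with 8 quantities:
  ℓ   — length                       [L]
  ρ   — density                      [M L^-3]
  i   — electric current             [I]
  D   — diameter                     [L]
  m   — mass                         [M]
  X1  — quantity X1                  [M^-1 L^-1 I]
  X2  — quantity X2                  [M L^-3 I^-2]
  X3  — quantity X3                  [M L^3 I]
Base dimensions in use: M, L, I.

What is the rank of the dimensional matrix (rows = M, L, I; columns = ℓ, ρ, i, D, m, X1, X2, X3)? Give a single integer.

3

Exponent matrix [M,L,I] × [ℓ,ρ,i,D,m,X1,X2,X3]:
  M: [ 0  1  0  0  1 -1  1  1]
  L: [ 1 -3  0  1  0 -1 -3  3]
  I: [ 0  0  1  0  0  1 -2  1]
RREF → pivots at {ℓ,ρ,i} ⇒ r = 3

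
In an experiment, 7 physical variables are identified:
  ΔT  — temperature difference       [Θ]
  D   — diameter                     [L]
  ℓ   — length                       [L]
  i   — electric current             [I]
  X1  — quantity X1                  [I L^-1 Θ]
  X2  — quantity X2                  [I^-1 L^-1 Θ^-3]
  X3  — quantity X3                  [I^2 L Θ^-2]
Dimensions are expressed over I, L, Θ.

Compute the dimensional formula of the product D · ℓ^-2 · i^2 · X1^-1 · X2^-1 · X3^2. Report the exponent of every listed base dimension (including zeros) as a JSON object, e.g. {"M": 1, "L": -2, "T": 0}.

Write exponents as rows I,L,Θ / cols ΔT,D,ℓ,i,X1,X2,X3:
  I: [ 0  0  0  1  1 -1  2]
  L: [ 0  1  1  0 -1 -1  1]
  Θ: [ 1  0  0  0  1 -3 -2]
  [I]: (1)·0+(-2)·0+(2)·1+(-1)·1+(-1)·-1+(2)·2 = 6
  [L]: (1)·1+(-2)·1+(2)·0+(-1)·-1+(-1)·-1+(2)·1 = 3
  [Θ]: (1)·0+(-2)·0+(2)·0+(-1)·1+(-1)·-3+(2)·-2 = -2
⇒ I^6 L^3 Θ^-2

{"I": 6, "L": 3, "Θ": -2}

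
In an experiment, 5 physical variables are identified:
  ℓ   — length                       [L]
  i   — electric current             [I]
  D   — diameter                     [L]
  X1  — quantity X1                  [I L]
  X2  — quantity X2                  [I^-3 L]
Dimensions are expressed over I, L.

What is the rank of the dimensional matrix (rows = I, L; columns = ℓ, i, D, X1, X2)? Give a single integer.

Write exponents as rows I,L / cols ℓ,i,D,X1,X2:
  I: [ 0  1  0  1 -3]
  L: [ 1  0  1  1  1]
RREF → pivots at {ℓ,i} ⇒ r = 2

2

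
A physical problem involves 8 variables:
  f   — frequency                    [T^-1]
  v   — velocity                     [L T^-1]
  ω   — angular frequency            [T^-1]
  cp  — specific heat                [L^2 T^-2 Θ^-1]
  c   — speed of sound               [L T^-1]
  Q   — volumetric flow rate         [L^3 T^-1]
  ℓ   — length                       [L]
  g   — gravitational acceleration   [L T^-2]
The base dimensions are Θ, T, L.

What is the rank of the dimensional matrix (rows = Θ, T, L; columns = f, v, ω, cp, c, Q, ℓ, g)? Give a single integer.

3

Dimensional matrix (Θ×T×L by f×v×ω×cp×c×Q×ℓ×g):
  Θ: [ 0  0  0 -1  0  0  0  0]
  T: [-1 -1 -1 -2 -1 -1  0 -2]
  L: [ 0  1  0  2  1  3  1  1]
Row reduction gives pivot columns f,v,cp; rank = 3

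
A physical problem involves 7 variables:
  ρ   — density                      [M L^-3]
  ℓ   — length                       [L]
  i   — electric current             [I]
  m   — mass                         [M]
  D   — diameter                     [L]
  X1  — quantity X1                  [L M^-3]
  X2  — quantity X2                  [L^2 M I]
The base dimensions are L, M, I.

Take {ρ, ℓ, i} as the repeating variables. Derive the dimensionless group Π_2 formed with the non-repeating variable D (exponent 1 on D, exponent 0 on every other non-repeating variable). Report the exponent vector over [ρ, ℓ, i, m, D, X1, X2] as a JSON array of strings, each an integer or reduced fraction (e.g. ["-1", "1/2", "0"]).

["0", "-1", "0", "0", "1", "0", "0"]

Dimensional matrix (L×M×I by ρ×ℓ×i×m×D×X1×X2):
  L: [-3  1  0  0  1  1  2]
  M: [ 1  0  0  1  0 -3  1]
  I: [ 0  0  1  0  0  0  1]
Row reduction gives pivot columns ρ,ℓ,i; rank = 3
Repeat: ρ,ℓ,i; free: m,D,X1,X2
RREF:
  r0: [   1    0    0    1    0   -3    1]
  r1: [   0    1    0    3    1   -8    5]
  r2: [   0    0    1    0    0    0    1]
Fix exponent of D at 1, m at 0, X1 at 0, X2 at 0; solve each RREF row for its pivot's exponent:
  r0: exp(ρ) + (0)·1 = 0 ⇒ exp(ρ) = 0
  r1: exp(ℓ) + (1)·1 = 0 ⇒ exp(ℓ) = -1
  r2: exp(i) + (0)·1 = 0 ⇒ exp(i) = 0
Π_2 = ℓ^-1 · D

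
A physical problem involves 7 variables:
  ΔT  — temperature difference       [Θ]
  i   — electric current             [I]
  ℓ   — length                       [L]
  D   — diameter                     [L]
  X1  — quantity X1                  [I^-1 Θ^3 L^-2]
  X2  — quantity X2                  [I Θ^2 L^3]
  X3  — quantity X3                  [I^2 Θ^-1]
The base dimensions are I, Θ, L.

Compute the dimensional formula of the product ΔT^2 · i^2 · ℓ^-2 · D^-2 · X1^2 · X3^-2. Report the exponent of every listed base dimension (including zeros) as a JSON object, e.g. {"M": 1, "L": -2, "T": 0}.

{"I": -4, "Θ": 10, "L": -8}

Write exponents as rows I,Θ,L / cols ΔT,i,ℓ,D,X1,X2,X3:
  I: [ 0  1  0  0 -1  1  2]
  Θ: [ 1  0  0  0  3  2 -1]
  L: [ 0  0  1  1 -2  3  0]
  [I]: (2)·0+(2)·1+(-2)·0+(-2)·0+(2)·-1+(-2)·2 = -4
  [Θ]: (2)·1+(2)·0+(-2)·0+(-2)·0+(2)·3+(-2)·-1 = 10
  [L]: (2)·0+(2)·0+(-2)·1+(-2)·1+(2)·-2+(-2)·0 = -8
⇒ I^-4 Θ^10 L^-8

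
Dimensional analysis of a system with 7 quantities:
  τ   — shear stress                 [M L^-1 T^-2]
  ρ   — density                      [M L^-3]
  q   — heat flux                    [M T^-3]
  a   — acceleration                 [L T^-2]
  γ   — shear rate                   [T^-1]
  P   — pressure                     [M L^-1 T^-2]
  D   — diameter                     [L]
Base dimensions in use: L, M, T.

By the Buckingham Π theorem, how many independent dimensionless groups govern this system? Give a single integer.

Exponent matrix [L,M,T] × [τ,ρ,q,a,γ,P,D]:
  L: [-1 -3  0  1  0 -1  1]
  M: [ 1  1  1  0  0  1  0]
  T: [-2  0 -3 -2 -1 -2  0]
RREF → pivots at {τ,ρ,a} ⇒ r = 3
n=7, r=3 ⇒ 4 dimensionless groups

4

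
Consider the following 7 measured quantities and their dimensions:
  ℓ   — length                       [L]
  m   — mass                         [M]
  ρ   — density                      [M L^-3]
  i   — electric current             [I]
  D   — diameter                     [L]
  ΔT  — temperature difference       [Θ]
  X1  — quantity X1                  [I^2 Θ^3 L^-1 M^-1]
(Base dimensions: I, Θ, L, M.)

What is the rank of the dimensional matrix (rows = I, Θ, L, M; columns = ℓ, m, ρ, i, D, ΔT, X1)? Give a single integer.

Write exponents as rows I,Θ,L,M / cols ℓ,m,ρ,i,D,ΔT,X1:
  I: [ 0  0  0  1  0  0  2]
  Θ: [ 0  0  0  0  0  1  3]
  L: [ 1  0 -3  0  1  0 -1]
  M: [ 0  1  1  0  0  0 -1]
Row reduction gives pivot columns ℓ,m,i,ΔT; rank = 4

4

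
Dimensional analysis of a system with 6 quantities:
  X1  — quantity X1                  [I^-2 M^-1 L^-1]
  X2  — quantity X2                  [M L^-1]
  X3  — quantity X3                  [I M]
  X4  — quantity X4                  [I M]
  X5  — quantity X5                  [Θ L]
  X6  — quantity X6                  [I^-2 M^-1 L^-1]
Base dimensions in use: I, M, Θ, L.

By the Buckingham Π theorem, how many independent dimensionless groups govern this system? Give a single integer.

Dimensional matrix (I×M×Θ×L by X1×X2×X3×X4×X5×X6):
  I: [-2  0  1  1  0 -2]
  M: [-1  1  1  1  0 -1]
  Θ: [ 0  0  0  0  1  0]
  L: [-1 -1  0  0  1 -1]
Echelon form has 3 nonzero rows (pivots: X1,X2,X5)
6 vars − rank 3 = 3 Π groups

3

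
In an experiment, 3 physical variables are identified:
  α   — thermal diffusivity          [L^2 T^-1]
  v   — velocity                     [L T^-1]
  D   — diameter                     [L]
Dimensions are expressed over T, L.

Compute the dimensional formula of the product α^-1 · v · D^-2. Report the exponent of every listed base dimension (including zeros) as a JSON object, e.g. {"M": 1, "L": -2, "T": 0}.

{"T": 0, "L": -3}

Write exponents as rows T,L / cols α,v,D:
  T: [-1 -1  0]
  L: [ 2  1  1]
  [T]: (-1)·-1+(1)·-1+(-2)·0 = 0
  [L]: (-1)·2+(1)·1+(-2)·1 = -3
⇒ L^-3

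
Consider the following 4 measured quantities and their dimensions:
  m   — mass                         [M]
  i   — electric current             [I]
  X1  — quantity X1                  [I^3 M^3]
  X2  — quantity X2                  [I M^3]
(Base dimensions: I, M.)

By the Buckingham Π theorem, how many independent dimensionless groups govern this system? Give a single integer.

Write exponents as rows I,M / cols m,i,X1,X2:
  I: [ 0  1  3  1]
  M: [ 1  0  3  3]
RREF → pivots at {m,i} ⇒ r = 2
Π count = n − r = 4 − 2 = 2

2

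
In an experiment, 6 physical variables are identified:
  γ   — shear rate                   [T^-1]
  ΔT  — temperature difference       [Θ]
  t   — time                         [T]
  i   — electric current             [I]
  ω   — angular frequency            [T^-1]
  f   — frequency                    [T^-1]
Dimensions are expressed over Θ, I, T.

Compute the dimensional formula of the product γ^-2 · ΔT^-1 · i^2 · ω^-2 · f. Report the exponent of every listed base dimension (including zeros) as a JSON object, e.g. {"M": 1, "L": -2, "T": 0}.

{"Θ": -1, "I": 2, "T": 3}

Exponent matrix [Θ,I,T] × [γ,ΔT,t,i,ω,f]:
  Θ: [ 0  1  0  0  0  0]
  I: [ 0  0  0  1  0  0]
  T: [-1  0  1  0 -1 -1]
  [Θ]: (-2)·0+(-1)·1+(2)·0+(-2)·0+(1)·0 = -1
  [I]: (-2)·0+(-1)·0+(2)·1+(-2)·0+(1)·0 = 2
  [T]: (-2)·-1+(-1)·0+(2)·0+(-2)·-1+(1)·-1 = 3
⇒ Θ^-1 I^2 T^3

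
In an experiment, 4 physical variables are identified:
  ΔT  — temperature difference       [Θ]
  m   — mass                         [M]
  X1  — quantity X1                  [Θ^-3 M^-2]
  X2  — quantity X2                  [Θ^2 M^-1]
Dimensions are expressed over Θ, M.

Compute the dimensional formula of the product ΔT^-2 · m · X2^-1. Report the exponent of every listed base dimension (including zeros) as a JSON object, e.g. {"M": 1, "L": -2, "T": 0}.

{"Θ": -4, "M": 2}

Write exponents as rows Θ,M / cols ΔT,m,X1,X2:
  Θ: [ 1  0 -3  2]
  M: [ 0  1 -2 -1]
  [Θ]: (-2)·1+(1)·0+(-1)·2 = -4
  [M]: (-2)·0+(1)·1+(-1)·-1 = 2
⇒ Θ^-4 M^2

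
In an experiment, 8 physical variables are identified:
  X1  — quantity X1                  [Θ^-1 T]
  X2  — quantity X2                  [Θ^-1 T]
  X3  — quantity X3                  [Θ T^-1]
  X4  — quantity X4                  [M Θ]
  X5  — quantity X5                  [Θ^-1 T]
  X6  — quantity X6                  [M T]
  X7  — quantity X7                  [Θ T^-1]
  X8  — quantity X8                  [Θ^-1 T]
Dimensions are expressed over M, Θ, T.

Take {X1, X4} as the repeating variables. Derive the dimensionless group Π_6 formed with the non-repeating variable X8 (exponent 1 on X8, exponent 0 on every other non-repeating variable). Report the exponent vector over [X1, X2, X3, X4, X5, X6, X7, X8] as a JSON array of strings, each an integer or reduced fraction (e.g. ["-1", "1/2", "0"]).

["-1", "0", "0", "0", "0", "0", "0", "1"]

Dimensional matrix (M×Θ×T by X1×X2×X3×X4×X5×X6×X7×X8):
  M: [ 0  0  0  1  0  1  0  0]
  Θ: [-1 -1  1  1 -1  0  1 -1]
  T: [ 1  1 -1  0  1  1 -1  1]
Row reduction gives pivot columns X1,X4; rank = 2
Pivot set = {X1,X4}, free = {X2,X3,X5,X6,X7,X8}
RREF:
  r0: [   1    1   -1    0    1    1   -1    1]
  r1: [   0    0    0    1    0    1    0    0]
  r2: [   0    0    0    0    0    0    0    0]
Fix exponent of X8 at 1, X2 at 0, X3 at 0, X5 at 0, X6 at 0, X7 at 0; solve each RREF row for its pivot's exponent:
  r0: exp(X1) + (1)·1 = 0 ⇒ exp(X1) = -1
  r1: exp(X4) + (0)·1 = 0 ⇒ exp(X4) = 0
Π_6 = X1^-1 · X8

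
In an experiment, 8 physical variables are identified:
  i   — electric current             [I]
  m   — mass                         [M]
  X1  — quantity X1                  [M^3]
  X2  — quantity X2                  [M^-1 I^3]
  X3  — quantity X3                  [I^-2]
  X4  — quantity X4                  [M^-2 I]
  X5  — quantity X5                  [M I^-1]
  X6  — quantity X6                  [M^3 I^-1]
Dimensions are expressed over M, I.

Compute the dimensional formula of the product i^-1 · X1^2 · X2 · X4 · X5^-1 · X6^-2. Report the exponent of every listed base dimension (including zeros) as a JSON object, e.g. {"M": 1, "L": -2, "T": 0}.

{"M": -4, "I": 6}

Write exponents as rows M,I / cols i,m,X1,X2,X3,X4,X5,X6:
  M: [ 0  1  3 -1  0 -2  1  3]
  I: [ 1  0  0  3 -2  1 -1 -1]
  [M]: (-1)·0+(2)·3+(1)·-1+(1)·-2+(-1)·1+(-2)·3 = -4
  [I]: (-1)·1+(2)·0+(1)·3+(1)·1+(-1)·-1+(-2)·-1 = 6
⇒ M^-4 I^6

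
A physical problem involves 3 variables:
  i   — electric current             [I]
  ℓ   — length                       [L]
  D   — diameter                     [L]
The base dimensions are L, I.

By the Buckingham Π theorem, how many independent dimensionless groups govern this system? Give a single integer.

1

Dimensional matrix (L×I by i×ℓ×D):
  L: [ 0  1  1]
  I: [ 1  0  0]
Echelon form has 2 nonzero rows (pivots: i,ℓ)
Π count = n − r = 3 − 2 = 1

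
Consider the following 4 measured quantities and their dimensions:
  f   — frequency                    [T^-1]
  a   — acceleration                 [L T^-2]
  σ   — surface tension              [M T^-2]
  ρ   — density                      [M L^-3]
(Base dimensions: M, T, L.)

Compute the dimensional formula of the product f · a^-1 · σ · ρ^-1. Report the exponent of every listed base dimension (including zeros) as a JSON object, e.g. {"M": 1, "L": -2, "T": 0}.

Exponent matrix [M,T,L] × [f,a,σ,ρ]:
  M: [ 0  0  1  1]
  T: [-1 -2 -2  0]
  L: [ 0  1  0 -3]
  [M]: (1)·0+(-1)·0+(1)·1+(-1)·1 = 0
  [T]: (1)·-1+(-1)·-2+(1)·-2+(-1)·0 = -1
  [L]: (1)·0+(-1)·1+(1)·0+(-1)·-3 = 2
⇒ T^-1 L^2

{"M": 0, "T": -1, "L": 2}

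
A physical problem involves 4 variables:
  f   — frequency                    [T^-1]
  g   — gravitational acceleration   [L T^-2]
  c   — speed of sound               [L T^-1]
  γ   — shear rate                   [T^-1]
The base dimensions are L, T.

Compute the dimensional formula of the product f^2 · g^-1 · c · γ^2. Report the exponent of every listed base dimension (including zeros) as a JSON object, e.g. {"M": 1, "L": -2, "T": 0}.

{"L": 0, "T": -3}

Write exponents as rows L,T / cols f,g,c,γ:
  L: [ 0  1  1  0]
  T: [-1 -2 -1 -1]
  [L]: (2)·0+(-1)·1+(1)·1+(2)·0 = 0
  [T]: (2)·-1+(-1)·-2+(1)·-1+(2)·-1 = -3
⇒ T^-3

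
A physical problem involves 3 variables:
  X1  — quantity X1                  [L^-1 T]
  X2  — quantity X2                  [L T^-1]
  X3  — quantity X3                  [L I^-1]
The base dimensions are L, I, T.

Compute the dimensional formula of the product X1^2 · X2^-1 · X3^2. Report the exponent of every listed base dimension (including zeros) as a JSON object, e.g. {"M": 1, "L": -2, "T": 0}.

Dimensional matrix (L×I×T by X1×X2×X3):
  L: [-1  1  1]
  I: [ 0  0 -1]
  T: [ 1 -1  0]
  [L]: (2)·-1+(-1)·1+(2)·1 = -1
  [I]: (2)·0+(-1)·0+(2)·-1 = -2
  [T]: (2)·1+(-1)·-1+(2)·0 = 3
⇒ L^-1 I^-2 T^3

{"L": -1, "I": -2, "T": 3}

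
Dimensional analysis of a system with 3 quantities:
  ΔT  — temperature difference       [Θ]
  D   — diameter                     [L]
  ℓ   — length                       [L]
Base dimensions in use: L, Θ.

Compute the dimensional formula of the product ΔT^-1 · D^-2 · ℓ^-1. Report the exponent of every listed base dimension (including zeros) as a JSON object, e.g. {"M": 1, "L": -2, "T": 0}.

Exponent matrix [L,Θ] × [ΔT,D,ℓ]:
  L: [ 0  1  1]
  Θ: [ 1  0  0]
  [L]: (-1)·0+(-2)·1+(-1)·1 = -3
  [Θ]: (-1)·1+(-2)·0+(-1)·0 = -1
⇒ L^-3 Θ^-1

{"L": -3, "Θ": -1}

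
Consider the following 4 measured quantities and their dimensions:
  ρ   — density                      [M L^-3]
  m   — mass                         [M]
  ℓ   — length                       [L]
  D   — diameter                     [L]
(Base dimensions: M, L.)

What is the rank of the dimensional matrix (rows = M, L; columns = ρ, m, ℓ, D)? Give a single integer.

Dimensional matrix (M×L by ρ×m×ℓ×D):
  M: [ 1  1  0  0]
  L: [-3  0  1  1]
Echelon form has 2 nonzero rows (pivots: ρ,m)

2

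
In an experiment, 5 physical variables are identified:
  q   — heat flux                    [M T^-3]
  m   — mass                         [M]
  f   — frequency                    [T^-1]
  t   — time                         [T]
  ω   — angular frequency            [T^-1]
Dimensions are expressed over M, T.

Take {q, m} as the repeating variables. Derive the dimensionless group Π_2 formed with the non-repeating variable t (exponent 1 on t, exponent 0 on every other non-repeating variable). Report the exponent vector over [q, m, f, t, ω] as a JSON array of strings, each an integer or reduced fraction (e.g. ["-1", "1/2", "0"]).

["1/3", "-1/3", "0", "1", "0"]

Exponent matrix [M,T] × [q,m,f,t,ω]:
  M: [ 1  1  0  0  0]
  T: [-3  0 -1  1 -1]
Echelon form has 2 nonzero rows (pivots: q,m)
Repeat: q,m; free: f,t,ω
RREF:
  r0: [   1    0  1/3 -1/3  1/3]
  r1: [   0    1 -1/3  1/3 -1/3]
Fix exponent of t at 1, f at 0, ω at 0; solve each RREF row for its pivot's exponent:
  r0: exp(q) + (-1/3)·1 = 0 ⇒ exp(q) = 1/3
  r1: exp(m) + (1/3)·1 = 0 ⇒ exp(m) = -1/3
Π_2 = q^(1/3) · m^(-1/3) · t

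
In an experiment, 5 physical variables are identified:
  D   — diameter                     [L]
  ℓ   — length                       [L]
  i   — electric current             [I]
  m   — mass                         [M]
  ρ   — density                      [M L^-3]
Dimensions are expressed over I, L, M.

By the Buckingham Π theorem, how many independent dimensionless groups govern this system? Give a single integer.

Write exponents as rows I,L,M / cols D,ℓ,i,m,ρ:
  I: [ 0  0  1  0  0]
  L: [ 1  1  0  0 -3]
  M: [ 0  0  0  1  1]
RREF → pivots at {D,i,m} ⇒ r = 3
Π count = n − r = 5 − 3 = 2

2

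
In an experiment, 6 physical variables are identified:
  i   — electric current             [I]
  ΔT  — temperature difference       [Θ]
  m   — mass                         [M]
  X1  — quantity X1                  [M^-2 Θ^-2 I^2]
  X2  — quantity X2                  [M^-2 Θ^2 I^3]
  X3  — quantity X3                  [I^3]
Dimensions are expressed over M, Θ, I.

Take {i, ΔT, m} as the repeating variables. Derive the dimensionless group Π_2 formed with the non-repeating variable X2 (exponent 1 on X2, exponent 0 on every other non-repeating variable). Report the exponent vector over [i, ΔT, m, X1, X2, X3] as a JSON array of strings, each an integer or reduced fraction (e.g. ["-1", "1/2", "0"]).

["-3", "-2", "2", "0", "1", "0"]

Exponent matrix [M,Θ,I] × [i,ΔT,m,X1,X2,X3]:
  M: [ 0  0  1 -2 -2  0]
  Θ: [ 0  1  0 -2  2  0]
  I: [ 1  0  0  2  3  3]
Row reduction gives pivot columns i,ΔT,m; rank = 3
Repeat: i,ΔT,m; free: X1,X2,X3
RREF:
  r0: [   1    0    0    2    3    3]
  r1: [   0    1    0   -2    2    0]
  r2: [   0    0    1   -2   -2    0]
Fix exponent of X2 at 1, X1 at 0, X3 at 0; solve each RREF row for its pivot's exponent:
  r0: exp(i) + (3)·1 = 0 ⇒ exp(i) = -3
  r1: exp(ΔT) + (2)·1 = 0 ⇒ exp(ΔT) = -2
  r2: exp(m) + (-2)·1 = 0 ⇒ exp(m) = 2
Π_2 = i^-3 · ΔT^-2 · m^2 · X2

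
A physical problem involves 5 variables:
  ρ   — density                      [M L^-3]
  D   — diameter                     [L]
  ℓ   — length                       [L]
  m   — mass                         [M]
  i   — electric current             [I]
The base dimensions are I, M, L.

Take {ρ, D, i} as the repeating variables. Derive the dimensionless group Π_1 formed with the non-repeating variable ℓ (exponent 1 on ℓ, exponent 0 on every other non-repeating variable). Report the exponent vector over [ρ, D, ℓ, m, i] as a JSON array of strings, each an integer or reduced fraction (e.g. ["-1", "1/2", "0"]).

Write exponents as rows I,M,L / cols ρ,D,ℓ,m,i:
  I: [ 0  0  0  0  1]
  M: [ 1  0  0  1  0]
  L: [-3  1  1  0  0]
Row reduction gives pivot columns ρ,D,i; rank = 3
Pivot set = {ρ,D,i}, free = {ℓ,m}
RREF:
  r0: [   1    0    0    1    0]
  r1: [   0    1    1    3    0]
  r2: [   0    0    0    0    1]
Fix exponent of ℓ at 1, m at 0; solve each RREF row for its pivot's exponent:
  r0: exp(ρ) + (0)·1 = 0 ⇒ exp(ρ) = 0
  r1: exp(D) + (1)·1 = 0 ⇒ exp(D) = -1
  r2: exp(i) + (0)·1 = 0 ⇒ exp(i) = 0
Π_1 = D^-1 · ℓ

["0", "-1", "1", "0", "0"]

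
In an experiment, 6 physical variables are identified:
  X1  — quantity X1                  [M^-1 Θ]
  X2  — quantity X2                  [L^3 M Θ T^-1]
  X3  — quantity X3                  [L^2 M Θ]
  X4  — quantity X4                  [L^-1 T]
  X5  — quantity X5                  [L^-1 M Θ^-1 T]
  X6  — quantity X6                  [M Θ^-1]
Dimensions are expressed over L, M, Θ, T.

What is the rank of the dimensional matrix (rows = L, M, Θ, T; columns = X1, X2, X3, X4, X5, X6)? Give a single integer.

3

Exponent matrix [L,M,Θ,T] × [X1,X2,X3,X4,X5,X6]:
  L: [ 0  3  2 -1 -1  0]
  M: [-1  1  1  0  1  1]
  Θ: [ 1  1  1  0 -1 -1]
  T: [ 0 -1  0  1  1  0]
Row reduction gives pivot columns X1,X2,X3; rank = 3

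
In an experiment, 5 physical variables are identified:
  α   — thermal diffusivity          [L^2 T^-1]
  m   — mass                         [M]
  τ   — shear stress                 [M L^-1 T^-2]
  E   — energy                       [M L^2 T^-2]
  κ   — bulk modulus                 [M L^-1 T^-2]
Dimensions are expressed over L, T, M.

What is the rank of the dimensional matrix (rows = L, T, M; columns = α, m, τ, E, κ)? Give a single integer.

3

Write exponents as rows L,T,M / cols α,m,τ,E,κ:
  L: [ 2  0 -1  2 -1]
  T: [-1  0 -2 -2 -2]
  M: [ 0  1  1  1  1]
Echelon form has 3 nonzero rows (pivots: α,m,τ)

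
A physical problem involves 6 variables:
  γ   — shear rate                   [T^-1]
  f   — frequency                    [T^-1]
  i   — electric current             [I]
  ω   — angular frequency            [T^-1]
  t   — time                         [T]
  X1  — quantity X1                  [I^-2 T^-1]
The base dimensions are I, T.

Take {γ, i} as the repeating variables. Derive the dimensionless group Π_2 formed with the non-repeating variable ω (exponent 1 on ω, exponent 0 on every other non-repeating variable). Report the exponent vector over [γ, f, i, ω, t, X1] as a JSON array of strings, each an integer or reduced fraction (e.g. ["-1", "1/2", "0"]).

["-1", "0", "0", "1", "0", "0"]

Write exponents as rows I,T / cols γ,f,i,ω,t,X1:
  I: [ 0  0  1  0  0 -2]
  T: [-1 -1  0 -1  1 -1]
RREF → pivots at {γ,i} ⇒ r = 2
Pivot set = {γ,i}, free = {f,ω,t,X1}
RREF:
  r0: [   1    1    0    1   -1    1]
  r1: [   0    0    1    0    0   -2]
Fix exponent of ω at 1, f at 0, t at 0, X1 at 0; solve each RREF row for its pivot's exponent:
  r0: exp(γ) + (1)·1 = 0 ⇒ exp(γ) = -1
  r1: exp(i) + (0)·1 = 0 ⇒ exp(i) = 0
Π_2 = γ^-1 · ω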